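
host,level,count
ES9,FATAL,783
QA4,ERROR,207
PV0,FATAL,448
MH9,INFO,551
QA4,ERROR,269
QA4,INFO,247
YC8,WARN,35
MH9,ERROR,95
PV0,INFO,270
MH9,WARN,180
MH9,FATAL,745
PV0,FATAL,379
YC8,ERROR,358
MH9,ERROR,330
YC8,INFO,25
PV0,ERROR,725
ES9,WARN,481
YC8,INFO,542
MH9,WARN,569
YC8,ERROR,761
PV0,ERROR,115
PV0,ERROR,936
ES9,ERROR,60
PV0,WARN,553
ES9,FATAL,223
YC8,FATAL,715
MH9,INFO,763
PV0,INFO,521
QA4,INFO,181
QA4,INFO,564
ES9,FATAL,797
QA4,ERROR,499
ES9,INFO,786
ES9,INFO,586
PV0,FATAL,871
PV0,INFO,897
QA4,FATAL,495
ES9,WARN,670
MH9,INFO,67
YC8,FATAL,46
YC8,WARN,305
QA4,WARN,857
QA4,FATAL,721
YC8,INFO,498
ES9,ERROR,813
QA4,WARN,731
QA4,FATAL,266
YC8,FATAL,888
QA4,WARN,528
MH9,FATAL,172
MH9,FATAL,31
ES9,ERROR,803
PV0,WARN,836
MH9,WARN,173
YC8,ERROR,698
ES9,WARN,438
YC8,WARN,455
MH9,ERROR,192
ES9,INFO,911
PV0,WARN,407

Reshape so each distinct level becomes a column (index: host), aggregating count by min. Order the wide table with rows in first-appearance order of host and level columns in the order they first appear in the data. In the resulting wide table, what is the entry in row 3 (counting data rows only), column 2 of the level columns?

With rows in first-appearance order of host, row 3 is host=PV0. level columns in first-appearance order: FATAL, ERROR, INFO, WARN; column 2 is ERROR.
Long rows with host=PV0, level=ERROR: min(725, 115, 936) = 115.

115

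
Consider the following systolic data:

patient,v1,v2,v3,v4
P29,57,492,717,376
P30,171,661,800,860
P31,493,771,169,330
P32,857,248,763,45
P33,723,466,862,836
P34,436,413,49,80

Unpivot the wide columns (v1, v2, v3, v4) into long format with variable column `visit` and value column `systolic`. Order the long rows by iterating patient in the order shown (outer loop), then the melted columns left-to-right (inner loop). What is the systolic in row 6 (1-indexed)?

661

24 rows total (6 × 4). Row 6: index ⌊(6-1)/4⌋ = 1 into patient → P30; (6-1) mod 4 = 1 into the melted columns → v2.
So row 6 is (P30, v2, 661); systolic = 661.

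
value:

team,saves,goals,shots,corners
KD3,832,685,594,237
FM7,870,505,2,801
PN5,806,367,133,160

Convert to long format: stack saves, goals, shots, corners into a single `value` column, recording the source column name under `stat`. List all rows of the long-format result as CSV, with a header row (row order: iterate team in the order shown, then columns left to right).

team,stat,value
KD3,saves,832
KD3,goals,685
KD3,shots,594
KD3,corners,237
FM7,saves,870
FM7,goals,505
FM7,shots,2
FM7,corners,801
PN5,saves,806
PN5,goals,367
PN5,shots,133
PN5,corners,160

Each (team, column) pair becomes one row: 3 × 4 = 12 rows.
For example, (KD3, saves) → value=832.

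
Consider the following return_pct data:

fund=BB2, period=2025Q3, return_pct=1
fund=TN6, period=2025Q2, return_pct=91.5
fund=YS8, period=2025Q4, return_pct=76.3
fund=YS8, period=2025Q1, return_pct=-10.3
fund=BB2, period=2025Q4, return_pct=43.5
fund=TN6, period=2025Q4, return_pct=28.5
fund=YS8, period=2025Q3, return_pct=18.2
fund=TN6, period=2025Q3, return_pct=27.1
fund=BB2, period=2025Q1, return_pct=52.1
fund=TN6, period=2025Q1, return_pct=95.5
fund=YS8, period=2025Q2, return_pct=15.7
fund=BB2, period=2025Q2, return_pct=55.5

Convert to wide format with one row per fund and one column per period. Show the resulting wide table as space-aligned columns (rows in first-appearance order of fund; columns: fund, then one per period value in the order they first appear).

fund  2025Q3  2025Q2  2025Q4  2025Q1
BB2   1       55.5    43.5    52.1  
TN6   27.1    91.5    28.5    95.5  
YS8   18.2    15.7    76.3    -10.3 

Columns: fund plus the 4 distinct period values (2025Q3, 2025Q2, 2025Q4, 2025Q1).
For example, row BB2 column 2025Q3 takes return_pct=1 from the long row (BB2, 2025Q3).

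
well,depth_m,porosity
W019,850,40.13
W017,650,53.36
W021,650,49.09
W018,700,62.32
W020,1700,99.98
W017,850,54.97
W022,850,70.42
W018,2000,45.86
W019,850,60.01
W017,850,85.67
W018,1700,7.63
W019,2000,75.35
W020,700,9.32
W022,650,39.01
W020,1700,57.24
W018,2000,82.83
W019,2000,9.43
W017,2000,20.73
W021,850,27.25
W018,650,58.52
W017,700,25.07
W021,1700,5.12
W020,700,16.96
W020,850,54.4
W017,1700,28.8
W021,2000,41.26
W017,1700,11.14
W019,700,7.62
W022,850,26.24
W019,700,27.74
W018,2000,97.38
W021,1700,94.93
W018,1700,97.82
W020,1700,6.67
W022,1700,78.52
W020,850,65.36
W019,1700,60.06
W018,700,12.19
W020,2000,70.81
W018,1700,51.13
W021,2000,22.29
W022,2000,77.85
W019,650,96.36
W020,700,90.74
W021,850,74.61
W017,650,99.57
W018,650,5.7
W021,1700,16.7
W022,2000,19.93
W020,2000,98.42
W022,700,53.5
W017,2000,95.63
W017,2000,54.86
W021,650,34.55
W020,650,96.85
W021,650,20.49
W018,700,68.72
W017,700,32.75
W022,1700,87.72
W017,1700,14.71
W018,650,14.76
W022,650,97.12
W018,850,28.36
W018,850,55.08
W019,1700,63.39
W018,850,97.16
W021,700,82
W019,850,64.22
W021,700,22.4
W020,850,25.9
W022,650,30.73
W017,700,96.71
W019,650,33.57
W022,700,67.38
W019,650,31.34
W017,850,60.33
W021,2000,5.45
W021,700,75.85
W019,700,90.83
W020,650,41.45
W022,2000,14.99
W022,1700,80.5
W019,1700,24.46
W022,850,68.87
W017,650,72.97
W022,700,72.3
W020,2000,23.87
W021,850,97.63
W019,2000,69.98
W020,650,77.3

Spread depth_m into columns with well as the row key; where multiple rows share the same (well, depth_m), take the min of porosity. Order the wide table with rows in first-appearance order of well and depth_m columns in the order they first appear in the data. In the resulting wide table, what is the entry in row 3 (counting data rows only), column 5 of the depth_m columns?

5.45

With rows in first-appearance order of well, row 3 is well=W021. depth_m columns in first-appearance order: 850, 650, 700, 1700, 2000; column 5 is 2000.
Long rows with well=W021, depth_m=2000: min(41.26, 22.29, 5.45) = 5.45.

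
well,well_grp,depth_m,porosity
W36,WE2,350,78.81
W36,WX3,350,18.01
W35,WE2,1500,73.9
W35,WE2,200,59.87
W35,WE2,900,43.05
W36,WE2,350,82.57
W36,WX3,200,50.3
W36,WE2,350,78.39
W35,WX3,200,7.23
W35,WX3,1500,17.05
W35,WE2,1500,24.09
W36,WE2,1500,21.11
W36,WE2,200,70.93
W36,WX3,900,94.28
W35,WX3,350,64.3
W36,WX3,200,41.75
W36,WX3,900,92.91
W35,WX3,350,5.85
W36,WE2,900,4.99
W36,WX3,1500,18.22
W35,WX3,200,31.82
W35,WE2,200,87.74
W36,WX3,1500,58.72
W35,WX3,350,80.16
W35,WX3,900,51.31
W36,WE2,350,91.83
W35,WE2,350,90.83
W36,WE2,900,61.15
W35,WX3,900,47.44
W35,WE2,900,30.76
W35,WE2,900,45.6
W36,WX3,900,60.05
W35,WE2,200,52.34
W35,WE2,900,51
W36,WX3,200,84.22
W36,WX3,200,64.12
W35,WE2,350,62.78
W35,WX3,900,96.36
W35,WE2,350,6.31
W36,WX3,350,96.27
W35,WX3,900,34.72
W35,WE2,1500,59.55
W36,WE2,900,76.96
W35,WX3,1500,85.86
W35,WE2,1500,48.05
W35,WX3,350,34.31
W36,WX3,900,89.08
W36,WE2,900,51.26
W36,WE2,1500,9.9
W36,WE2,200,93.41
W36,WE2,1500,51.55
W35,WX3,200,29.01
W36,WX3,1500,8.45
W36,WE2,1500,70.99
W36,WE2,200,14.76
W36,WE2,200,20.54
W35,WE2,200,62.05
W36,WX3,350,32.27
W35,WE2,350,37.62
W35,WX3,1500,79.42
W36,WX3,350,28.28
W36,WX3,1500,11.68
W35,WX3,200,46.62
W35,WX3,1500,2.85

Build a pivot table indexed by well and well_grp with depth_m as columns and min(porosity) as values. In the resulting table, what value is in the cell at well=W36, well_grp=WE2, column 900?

4.99

Rows with well=W36, well_grp=WE2 and depth_m=900: porosity values are 4.99, 61.15, 76.96, 51.26.
min(4.99, 61.15, 76.96, 51.26) = 4.99.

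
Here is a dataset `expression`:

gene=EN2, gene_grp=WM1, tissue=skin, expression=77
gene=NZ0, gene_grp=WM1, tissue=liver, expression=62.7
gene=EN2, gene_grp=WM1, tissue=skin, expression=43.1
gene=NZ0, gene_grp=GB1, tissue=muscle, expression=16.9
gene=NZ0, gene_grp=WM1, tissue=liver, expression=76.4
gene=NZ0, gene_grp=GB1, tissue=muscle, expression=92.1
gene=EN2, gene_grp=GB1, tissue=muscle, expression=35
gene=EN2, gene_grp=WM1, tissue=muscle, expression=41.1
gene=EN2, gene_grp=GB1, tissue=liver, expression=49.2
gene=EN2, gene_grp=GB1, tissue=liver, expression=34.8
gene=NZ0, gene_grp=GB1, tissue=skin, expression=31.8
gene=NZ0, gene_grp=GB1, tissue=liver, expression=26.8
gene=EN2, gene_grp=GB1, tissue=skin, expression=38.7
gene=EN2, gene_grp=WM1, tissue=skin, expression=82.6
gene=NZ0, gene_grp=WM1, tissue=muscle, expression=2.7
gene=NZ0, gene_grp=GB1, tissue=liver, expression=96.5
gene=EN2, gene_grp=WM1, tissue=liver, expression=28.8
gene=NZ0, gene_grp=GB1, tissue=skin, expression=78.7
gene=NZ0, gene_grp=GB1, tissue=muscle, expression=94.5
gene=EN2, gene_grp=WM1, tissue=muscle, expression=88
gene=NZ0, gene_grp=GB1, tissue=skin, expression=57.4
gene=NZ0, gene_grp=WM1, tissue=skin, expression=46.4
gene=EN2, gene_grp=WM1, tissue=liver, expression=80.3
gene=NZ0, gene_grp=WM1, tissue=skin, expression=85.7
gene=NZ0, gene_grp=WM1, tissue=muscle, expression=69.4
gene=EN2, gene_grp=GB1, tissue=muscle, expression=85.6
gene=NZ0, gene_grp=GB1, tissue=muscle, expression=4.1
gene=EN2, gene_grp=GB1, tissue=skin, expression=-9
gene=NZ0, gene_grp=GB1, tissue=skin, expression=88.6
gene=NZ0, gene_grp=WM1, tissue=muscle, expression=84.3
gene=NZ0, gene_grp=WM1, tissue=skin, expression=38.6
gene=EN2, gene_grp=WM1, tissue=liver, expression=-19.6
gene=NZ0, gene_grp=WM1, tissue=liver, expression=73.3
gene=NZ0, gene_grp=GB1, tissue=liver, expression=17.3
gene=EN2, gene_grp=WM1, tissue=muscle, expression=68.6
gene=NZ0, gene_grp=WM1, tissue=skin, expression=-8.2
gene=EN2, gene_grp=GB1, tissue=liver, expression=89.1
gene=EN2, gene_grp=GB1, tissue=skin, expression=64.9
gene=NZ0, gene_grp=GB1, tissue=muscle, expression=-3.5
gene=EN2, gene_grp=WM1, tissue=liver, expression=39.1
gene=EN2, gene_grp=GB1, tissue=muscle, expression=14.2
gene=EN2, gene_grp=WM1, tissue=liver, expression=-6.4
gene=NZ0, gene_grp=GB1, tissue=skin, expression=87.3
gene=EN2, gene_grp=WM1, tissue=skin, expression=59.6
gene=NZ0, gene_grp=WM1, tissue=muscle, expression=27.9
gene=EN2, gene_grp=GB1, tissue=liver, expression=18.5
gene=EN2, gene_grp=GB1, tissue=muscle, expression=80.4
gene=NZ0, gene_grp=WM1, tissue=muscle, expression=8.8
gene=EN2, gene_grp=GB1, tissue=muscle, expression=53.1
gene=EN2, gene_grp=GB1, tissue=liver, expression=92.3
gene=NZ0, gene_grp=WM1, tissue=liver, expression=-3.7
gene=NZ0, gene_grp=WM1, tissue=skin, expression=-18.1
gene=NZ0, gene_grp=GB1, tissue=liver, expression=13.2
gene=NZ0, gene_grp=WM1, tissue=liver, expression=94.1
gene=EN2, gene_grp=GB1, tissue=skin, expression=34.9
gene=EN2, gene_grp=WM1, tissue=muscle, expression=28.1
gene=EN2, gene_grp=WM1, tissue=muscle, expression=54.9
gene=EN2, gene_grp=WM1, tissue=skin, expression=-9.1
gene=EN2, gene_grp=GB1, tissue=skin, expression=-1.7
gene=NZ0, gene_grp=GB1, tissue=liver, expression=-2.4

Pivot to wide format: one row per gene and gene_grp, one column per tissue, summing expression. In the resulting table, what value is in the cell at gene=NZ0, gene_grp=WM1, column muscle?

Rows with gene=NZ0, gene_grp=WM1 and tissue=muscle: expression values are 2.7, 69.4, 84.3, 27.9, 8.8.
2.7 + 69.4 + 84.3 + 27.9 + 8.8 = 193.1.

193.1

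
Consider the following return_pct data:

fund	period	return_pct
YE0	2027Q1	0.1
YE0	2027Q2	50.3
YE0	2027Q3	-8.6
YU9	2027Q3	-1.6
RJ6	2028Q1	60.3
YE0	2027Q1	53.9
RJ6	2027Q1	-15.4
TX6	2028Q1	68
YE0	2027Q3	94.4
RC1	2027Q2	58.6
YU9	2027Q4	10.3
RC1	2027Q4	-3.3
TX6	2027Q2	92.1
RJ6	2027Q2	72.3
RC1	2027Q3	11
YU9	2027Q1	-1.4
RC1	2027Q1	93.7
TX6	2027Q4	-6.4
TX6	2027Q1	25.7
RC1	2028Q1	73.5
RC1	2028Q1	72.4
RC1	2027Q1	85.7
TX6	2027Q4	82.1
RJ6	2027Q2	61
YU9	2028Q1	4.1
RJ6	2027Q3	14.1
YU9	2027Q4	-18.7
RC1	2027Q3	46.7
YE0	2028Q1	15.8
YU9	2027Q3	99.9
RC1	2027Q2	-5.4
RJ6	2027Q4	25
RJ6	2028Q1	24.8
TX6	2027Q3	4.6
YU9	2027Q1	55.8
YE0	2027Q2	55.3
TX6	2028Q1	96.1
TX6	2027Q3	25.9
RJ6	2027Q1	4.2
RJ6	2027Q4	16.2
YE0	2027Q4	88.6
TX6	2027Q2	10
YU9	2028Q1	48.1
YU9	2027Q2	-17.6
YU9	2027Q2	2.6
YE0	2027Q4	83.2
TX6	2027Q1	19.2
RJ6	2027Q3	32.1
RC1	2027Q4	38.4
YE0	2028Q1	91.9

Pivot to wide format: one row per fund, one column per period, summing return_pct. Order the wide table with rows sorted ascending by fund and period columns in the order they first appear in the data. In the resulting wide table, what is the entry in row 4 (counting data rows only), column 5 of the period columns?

171.8

With rows sorted ascending by fund, row 4 is fund=YE0. period columns in first-appearance order: 2027Q1, 2027Q2, 2027Q3, 2028Q1, 2027Q4; column 5 is 2027Q4.
Long rows with fund=YE0, period=2027Q4: 88.6 + 83.2 = 171.8.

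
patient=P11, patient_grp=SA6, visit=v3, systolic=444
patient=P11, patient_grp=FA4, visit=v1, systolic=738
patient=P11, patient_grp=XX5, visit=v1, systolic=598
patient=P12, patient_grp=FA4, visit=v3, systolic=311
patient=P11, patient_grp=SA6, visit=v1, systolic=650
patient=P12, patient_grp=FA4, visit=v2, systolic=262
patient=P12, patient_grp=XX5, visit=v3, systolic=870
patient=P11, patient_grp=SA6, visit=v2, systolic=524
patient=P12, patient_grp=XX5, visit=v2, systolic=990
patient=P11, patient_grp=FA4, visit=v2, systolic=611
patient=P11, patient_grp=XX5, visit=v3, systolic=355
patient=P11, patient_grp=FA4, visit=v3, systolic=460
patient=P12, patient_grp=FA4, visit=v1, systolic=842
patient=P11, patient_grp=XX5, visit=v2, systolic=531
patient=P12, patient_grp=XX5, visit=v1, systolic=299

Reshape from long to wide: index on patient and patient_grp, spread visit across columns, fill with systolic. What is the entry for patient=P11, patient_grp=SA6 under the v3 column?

444

Wide layout: rows indexed by patient and patient_grp, columns are the 3 distinct visit values (v3, v1, v2).
Cell (patient=P11, patient_grp=SA6, visit=v3) draws from the long row where patient=P11, patient_grp=SA6 and visit=v3, which has systolic=444.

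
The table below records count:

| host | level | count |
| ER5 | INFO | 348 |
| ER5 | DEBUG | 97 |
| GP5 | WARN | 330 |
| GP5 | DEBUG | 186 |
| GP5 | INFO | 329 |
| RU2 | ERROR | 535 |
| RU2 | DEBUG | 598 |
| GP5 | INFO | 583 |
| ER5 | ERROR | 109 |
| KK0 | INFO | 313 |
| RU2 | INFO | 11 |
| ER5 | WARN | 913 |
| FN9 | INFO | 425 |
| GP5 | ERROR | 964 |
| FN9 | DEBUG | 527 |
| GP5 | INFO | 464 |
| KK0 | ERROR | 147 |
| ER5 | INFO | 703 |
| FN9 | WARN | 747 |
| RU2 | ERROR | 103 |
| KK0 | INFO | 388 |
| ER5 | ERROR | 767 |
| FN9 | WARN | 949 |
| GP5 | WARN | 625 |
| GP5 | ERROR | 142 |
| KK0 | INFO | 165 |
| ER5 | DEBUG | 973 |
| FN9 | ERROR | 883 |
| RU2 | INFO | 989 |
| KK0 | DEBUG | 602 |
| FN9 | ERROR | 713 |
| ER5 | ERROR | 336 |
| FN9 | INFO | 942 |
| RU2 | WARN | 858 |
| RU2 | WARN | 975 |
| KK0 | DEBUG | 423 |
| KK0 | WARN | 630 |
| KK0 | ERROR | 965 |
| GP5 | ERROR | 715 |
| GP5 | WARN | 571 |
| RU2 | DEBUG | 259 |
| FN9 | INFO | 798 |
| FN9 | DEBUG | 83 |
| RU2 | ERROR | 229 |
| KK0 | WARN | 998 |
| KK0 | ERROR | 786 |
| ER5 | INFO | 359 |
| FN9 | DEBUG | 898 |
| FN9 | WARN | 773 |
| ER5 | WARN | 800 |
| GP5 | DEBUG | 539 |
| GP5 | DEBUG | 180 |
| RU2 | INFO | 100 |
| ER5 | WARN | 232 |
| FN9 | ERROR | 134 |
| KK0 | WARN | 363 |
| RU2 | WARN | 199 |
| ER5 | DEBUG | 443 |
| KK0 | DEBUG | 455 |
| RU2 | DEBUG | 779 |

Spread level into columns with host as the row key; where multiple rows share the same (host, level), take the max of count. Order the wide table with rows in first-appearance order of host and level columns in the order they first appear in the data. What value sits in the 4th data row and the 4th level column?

965

With rows in first-appearance order of host, row 4 is host=KK0. level columns in first-appearance order: INFO, DEBUG, WARN, ERROR; column 4 is ERROR.
Long rows with host=KK0, level=ERROR: max(147, 965, 786) = 965.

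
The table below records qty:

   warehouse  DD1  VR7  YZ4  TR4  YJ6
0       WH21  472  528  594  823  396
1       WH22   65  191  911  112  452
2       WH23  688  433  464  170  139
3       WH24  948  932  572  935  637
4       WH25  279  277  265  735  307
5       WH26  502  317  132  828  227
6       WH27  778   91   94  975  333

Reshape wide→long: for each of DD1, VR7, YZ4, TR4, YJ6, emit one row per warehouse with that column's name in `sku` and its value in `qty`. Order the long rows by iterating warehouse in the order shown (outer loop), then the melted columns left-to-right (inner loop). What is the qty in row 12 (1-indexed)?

433

35 rows total (7 × 5). Row 12: index ⌊(12-1)/5⌋ = 2 into warehouse → WH23; (12-1) mod 5 = 1 into the melted columns → VR7.
So row 12 is (WH23, VR7, 433); qty = 433.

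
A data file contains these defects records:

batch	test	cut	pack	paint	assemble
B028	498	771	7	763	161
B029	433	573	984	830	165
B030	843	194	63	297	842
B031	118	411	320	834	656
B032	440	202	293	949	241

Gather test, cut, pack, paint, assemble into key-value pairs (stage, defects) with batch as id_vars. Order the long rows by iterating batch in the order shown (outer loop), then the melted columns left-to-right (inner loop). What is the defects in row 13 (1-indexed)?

63

25 rows total (5 × 5). Row 13: index ⌊(13-1)/5⌋ = 2 into batch → B030; (13-1) mod 5 = 2 into the melted columns → pack.
So row 13 is (B030, pack, 63); defects = 63.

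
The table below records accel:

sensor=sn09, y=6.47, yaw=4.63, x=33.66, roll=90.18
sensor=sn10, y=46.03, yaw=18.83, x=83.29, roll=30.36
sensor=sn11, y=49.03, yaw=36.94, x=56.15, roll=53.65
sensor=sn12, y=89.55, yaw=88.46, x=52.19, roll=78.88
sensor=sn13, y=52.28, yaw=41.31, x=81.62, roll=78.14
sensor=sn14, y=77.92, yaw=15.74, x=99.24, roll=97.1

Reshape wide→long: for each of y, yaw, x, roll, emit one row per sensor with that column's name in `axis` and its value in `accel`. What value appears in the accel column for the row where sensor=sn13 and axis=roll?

78.14

Unpivoting turns each (sensor, wide-column) pair into one long row.
The wide cell at row sn13, column roll holds 78.14, so the long row (sn13, roll) has accel=78.14.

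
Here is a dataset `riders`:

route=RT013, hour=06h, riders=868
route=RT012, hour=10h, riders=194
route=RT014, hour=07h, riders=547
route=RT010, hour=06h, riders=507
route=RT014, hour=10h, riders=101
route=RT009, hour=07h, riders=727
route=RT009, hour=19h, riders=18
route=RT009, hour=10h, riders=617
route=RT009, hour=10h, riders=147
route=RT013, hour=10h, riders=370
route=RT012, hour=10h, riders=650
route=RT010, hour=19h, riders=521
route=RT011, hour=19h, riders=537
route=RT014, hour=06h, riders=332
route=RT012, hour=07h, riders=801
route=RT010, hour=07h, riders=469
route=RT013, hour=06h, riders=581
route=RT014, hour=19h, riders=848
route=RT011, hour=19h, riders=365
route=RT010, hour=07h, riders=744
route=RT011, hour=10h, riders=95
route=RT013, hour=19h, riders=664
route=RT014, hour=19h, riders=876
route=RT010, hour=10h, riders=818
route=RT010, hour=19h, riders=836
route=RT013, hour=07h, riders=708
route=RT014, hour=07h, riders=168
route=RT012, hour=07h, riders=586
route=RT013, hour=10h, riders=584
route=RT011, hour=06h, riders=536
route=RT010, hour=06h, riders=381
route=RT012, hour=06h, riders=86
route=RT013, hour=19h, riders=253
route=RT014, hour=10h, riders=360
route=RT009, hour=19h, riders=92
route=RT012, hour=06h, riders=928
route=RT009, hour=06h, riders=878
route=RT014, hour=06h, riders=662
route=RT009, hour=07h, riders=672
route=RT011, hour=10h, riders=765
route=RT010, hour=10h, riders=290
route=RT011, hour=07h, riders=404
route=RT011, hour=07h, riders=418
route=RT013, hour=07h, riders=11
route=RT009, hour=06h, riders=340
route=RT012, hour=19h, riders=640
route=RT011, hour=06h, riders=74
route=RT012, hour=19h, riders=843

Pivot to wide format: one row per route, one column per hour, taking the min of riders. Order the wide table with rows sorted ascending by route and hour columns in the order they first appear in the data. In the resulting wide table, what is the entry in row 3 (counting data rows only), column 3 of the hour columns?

404

With rows sorted ascending by route, row 3 is route=RT011. hour columns in first-appearance order: 06h, 10h, 07h, 19h; column 3 is 07h.
Long rows with route=RT011, hour=07h: min(404, 418) = 404.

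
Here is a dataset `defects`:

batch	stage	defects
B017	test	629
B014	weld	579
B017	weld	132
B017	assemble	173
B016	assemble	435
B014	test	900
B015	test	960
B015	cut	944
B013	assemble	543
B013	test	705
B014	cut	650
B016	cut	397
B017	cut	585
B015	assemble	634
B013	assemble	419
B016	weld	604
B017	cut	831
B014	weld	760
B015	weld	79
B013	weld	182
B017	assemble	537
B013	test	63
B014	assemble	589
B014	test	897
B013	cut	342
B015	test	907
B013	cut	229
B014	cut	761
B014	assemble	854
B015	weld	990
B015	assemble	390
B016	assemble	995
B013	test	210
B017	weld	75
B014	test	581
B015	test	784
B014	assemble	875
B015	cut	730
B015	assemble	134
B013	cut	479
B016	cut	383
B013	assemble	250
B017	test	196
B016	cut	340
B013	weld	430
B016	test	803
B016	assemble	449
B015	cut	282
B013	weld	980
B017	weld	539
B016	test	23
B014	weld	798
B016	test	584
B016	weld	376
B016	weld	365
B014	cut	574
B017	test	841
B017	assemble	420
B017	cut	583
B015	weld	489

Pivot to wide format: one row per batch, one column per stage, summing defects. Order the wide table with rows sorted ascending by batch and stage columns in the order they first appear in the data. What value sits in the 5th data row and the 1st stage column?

With rows sorted ascending by batch, row 5 is batch=B017. stage columns in first-appearance order: test, weld, assemble, cut; column 1 is test.
Long rows with batch=B017, stage=test: 629 + 196 + 841 = 1666.

1666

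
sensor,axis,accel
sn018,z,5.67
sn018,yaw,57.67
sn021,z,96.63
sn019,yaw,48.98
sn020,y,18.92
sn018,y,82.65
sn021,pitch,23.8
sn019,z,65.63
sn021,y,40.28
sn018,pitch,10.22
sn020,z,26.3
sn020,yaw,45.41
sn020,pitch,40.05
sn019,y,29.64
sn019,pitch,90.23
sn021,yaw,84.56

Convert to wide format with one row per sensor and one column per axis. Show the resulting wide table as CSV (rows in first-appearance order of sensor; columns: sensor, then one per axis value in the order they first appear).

Columns: sensor plus the 4 distinct axis values (z, yaw, y, pitch).
For example, row sn018 column z takes accel=5.67 from the long row (sn018, z).

sensor,z,yaw,y,pitch
sn018,5.67,57.67,82.65,10.22
sn021,96.63,84.56,40.28,23.8
sn019,65.63,48.98,29.64,90.23
sn020,26.3,45.41,18.92,40.05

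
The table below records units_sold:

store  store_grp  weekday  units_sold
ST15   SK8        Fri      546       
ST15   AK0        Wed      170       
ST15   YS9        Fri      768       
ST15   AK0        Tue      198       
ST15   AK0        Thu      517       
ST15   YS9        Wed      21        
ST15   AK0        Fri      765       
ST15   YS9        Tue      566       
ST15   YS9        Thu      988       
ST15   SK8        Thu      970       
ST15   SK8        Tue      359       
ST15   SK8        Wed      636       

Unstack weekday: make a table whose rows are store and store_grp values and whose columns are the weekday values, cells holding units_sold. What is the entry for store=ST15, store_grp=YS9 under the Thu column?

988

Wide layout: rows indexed by store and store_grp, columns are the 4 distinct weekday values (Fri, Wed, Tue, Thu).
Cell (store=ST15, store_grp=YS9, weekday=Thu) draws from the long row where store=ST15, store_grp=YS9 and weekday=Thu, which has units_sold=988.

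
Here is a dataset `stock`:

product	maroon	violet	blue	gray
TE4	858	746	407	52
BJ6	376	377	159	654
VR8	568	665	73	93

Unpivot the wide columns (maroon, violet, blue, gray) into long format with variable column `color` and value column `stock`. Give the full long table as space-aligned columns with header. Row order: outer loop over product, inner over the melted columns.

product  color   stock
TE4      maroon  858  
TE4      violet  746  
TE4      blue    407  
TE4      gray    52   
BJ6      maroon  376  
BJ6      violet  377  
BJ6      blue    159  
BJ6      gray    654  
VR8      maroon  568  
VR8      violet  665  
VR8      blue    73   
VR8      gray    93   

Each (product, column) pair becomes one row: 3 × 4 = 12 rows.
For example, (TE4, maroon) → stock=858.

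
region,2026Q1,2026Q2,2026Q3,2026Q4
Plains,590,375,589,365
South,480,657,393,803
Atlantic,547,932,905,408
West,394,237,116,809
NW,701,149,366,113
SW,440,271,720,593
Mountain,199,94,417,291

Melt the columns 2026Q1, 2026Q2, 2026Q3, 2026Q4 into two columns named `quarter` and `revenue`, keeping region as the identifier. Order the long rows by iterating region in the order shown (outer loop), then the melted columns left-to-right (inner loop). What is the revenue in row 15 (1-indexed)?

28 rows total (7 × 4). Row 15: index ⌊(15-1)/4⌋ = 3 into region → West; (15-1) mod 4 = 2 into the melted columns → 2026Q3.
So row 15 is (West, 2026Q3, 116); revenue = 116.

116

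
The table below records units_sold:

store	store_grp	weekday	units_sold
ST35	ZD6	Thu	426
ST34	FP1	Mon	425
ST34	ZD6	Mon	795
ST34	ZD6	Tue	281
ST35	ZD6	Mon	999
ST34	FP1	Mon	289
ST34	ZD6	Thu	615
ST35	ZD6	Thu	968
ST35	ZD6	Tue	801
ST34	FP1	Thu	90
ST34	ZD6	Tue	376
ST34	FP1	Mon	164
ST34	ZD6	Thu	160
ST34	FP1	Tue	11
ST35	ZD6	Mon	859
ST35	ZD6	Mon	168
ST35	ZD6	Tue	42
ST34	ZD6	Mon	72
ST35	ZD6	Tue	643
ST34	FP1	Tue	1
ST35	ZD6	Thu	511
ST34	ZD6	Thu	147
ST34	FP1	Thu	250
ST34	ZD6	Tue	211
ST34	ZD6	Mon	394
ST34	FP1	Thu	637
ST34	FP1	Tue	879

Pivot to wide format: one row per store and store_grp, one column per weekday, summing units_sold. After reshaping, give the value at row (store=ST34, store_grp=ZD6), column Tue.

Rows with store=ST34, store_grp=ZD6 and weekday=Tue: units_sold values are 281, 376, 211.
281 + 376 + 211 = 868.

868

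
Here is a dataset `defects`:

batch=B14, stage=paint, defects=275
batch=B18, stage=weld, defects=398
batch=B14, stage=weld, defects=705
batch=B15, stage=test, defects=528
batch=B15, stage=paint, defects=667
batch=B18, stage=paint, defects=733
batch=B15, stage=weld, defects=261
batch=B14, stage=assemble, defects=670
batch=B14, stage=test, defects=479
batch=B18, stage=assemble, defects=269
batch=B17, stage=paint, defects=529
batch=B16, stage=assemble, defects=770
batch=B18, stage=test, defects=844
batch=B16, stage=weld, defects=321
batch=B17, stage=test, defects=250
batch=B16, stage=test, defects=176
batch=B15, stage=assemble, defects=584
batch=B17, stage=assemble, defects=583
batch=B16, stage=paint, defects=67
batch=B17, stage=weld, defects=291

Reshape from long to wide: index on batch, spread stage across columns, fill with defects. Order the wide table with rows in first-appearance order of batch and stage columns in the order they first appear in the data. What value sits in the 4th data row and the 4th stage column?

583

With rows in first-appearance order of batch, row 4 is batch=B17. stage columns in first-appearance order: paint, weld, test, assemble; column 4 is assemble.
Long rows with batch=B17, stage=assemble: defects = 583.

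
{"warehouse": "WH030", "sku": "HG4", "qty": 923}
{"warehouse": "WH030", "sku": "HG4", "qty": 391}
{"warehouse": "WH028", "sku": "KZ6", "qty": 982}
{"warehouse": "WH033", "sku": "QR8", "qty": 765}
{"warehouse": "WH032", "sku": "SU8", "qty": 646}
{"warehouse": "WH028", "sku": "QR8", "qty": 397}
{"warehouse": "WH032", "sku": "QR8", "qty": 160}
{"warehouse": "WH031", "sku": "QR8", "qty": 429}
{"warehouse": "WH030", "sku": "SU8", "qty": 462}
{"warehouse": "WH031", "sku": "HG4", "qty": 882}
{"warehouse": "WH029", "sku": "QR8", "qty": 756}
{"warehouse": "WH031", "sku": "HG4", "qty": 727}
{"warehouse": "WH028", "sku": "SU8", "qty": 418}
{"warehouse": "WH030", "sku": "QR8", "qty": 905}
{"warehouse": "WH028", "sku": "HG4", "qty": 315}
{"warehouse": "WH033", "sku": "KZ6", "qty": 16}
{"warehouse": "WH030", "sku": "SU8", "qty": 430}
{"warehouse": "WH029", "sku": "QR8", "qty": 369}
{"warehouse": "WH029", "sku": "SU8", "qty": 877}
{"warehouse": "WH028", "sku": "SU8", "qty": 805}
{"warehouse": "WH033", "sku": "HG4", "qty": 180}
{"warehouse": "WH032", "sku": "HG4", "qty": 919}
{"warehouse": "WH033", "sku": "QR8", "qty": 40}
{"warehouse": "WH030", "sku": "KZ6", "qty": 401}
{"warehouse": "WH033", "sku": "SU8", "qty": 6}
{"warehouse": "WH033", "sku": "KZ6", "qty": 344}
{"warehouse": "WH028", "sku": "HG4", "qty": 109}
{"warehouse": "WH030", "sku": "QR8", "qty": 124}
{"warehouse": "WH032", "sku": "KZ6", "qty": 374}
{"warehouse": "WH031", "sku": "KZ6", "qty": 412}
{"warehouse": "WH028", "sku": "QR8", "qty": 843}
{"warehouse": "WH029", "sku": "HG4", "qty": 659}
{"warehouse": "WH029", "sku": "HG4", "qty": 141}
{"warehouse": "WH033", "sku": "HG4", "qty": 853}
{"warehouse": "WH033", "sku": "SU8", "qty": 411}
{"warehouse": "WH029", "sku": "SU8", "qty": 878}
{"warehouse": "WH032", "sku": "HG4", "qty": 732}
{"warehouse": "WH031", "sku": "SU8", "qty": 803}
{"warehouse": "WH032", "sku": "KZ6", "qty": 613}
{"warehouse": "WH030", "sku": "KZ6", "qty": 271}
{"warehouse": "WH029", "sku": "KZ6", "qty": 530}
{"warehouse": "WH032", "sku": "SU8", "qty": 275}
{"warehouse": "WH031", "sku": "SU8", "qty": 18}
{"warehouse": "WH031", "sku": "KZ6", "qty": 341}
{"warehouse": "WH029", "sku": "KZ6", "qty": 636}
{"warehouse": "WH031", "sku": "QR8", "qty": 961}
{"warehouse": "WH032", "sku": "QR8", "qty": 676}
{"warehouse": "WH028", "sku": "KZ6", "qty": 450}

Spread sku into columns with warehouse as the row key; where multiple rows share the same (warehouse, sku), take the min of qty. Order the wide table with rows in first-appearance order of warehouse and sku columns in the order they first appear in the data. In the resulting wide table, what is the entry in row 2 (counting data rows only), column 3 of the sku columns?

397

With rows in first-appearance order of warehouse, row 2 is warehouse=WH028. sku columns in first-appearance order: HG4, KZ6, QR8, SU8; column 3 is QR8.
Long rows with warehouse=WH028, sku=QR8: min(397, 843) = 397.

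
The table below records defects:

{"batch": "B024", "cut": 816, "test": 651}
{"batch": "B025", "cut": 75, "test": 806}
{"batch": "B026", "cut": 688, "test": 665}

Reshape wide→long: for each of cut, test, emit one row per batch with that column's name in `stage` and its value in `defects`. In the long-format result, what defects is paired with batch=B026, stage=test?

Unpivoting turns each (batch, wide-column) pair into one long row.
The wide cell at row B026, column test holds 665, so the long row (B026, test) has defects=665.

665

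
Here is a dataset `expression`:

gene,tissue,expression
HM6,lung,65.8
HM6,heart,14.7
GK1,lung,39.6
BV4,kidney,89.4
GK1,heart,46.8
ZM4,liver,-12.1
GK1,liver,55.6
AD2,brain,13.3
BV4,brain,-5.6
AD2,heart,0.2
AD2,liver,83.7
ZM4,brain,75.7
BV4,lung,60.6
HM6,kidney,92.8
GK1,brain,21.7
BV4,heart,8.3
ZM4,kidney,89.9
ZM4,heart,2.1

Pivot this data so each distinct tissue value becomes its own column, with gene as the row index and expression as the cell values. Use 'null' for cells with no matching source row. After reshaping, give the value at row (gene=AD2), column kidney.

No long-format row has gene=AD2 and tissue=kidney, so the cell is null.

null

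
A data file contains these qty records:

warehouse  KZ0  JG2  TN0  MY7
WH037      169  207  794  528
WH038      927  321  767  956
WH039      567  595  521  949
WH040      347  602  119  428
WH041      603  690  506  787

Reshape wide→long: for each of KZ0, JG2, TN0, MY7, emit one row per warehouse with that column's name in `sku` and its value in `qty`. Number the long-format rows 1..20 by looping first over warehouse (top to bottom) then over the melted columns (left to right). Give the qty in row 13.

20 rows total (5 × 4). Row 13: index ⌊(13-1)/4⌋ = 3 into warehouse → WH040; (13-1) mod 4 = 0 into the melted columns → KZ0.
So row 13 is (WH040, KZ0, 347); qty = 347.

347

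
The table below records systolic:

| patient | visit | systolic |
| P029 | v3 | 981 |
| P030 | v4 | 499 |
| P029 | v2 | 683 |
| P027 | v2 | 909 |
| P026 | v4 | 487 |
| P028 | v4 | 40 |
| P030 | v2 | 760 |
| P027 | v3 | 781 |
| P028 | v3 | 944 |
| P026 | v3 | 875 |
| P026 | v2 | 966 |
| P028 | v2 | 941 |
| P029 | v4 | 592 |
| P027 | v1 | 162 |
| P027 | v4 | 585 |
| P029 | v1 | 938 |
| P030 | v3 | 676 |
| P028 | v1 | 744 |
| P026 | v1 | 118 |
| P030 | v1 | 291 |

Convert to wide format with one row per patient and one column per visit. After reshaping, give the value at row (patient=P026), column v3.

875

Wide layout: rows indexed by patient, columns are the 4 distinct visit values (v3, v4, v2, v1).
Cell (patient=P026, visit=v3) draws from the long row where patient=P026 and visit=v3, which has systolic=875.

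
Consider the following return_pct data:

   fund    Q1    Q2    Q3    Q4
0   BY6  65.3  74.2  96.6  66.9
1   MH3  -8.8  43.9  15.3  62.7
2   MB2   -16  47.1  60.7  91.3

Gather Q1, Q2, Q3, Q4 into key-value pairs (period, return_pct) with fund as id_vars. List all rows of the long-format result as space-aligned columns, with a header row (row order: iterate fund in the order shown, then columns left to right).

fund  period  return_pct
BY6   Q1      65.3      
BY6   Q2      74.2      
BY6   Q3      96.6      
BY6   Q4      66.9      
MH3   Q1      -8.8      
MH3   Q2      43.9      
MH3   Q3      15.3      
MH3   Q4      62.7      
MB2   Q1      -16       
MB2   Q2      47.1      
MB2   Q3      60.7      
MB2   Q4      91.3      

Each (fund, column) pair becomes one row: 3 × 4 = 12 rows.
For example, (BY6, Q1) → return_pct=65.3.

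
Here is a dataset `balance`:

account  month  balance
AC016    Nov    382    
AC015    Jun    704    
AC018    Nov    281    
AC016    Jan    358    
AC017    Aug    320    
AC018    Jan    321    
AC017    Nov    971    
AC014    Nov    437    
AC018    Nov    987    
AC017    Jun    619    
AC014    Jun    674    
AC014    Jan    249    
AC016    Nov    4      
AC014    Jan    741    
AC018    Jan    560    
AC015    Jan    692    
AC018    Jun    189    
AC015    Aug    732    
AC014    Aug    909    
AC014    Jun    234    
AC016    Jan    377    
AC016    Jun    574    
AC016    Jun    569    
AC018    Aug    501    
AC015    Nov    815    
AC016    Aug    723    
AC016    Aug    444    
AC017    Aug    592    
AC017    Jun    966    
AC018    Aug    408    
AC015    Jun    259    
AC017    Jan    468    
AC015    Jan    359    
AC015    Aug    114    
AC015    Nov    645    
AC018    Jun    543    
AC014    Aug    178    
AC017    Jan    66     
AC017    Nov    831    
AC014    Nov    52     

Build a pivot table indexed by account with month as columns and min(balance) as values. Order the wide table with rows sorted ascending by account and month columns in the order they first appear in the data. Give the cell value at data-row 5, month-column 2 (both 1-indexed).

189

With rows sorted ascending by account, row 5 is account=AC018. month columns in first-appearance order: Nov, Jun, Jan, Aug; column 2 is Jun.
Long rows with account=AC018, month=Jun: min(189, 543) = 189.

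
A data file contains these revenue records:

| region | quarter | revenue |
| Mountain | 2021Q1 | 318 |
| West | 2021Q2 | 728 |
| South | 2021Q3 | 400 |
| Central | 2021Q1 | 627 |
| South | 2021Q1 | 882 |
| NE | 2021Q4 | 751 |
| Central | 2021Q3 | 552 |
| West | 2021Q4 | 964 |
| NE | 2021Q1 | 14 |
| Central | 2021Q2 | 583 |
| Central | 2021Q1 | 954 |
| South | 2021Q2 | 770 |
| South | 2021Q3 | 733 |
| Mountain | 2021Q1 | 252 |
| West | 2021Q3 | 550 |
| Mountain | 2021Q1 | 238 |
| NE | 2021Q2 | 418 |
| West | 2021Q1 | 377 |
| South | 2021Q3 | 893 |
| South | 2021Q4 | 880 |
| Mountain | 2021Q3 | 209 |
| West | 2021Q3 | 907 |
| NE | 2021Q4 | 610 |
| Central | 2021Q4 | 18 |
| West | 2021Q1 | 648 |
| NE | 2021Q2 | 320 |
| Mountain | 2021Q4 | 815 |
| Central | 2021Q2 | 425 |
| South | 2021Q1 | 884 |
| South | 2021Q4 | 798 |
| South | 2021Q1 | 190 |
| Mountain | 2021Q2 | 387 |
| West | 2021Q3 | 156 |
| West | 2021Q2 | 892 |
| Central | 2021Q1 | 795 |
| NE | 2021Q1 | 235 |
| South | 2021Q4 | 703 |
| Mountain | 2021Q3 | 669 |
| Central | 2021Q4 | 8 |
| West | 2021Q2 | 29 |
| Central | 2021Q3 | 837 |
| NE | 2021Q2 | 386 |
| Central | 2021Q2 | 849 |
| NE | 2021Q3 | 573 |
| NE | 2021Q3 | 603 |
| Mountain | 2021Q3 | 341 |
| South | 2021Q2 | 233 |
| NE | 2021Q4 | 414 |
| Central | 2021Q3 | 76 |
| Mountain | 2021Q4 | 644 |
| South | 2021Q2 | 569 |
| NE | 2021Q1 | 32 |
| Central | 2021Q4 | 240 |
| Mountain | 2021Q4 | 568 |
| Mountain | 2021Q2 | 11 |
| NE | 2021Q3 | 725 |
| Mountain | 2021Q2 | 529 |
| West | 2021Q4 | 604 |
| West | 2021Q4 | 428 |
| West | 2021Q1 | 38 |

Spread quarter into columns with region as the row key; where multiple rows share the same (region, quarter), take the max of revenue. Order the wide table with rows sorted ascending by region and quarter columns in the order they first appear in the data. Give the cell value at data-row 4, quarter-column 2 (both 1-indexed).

770

With rows sorted ascending by region, row 4 is region=South. quarter columns in first-appearance order: 2021Q1, 2021Q2, 2021Q3, 2021Q4; column 2 is 2021Q2.
Long rows with region=South, quarter=2021Q2: max(770, 233, 569) = 770.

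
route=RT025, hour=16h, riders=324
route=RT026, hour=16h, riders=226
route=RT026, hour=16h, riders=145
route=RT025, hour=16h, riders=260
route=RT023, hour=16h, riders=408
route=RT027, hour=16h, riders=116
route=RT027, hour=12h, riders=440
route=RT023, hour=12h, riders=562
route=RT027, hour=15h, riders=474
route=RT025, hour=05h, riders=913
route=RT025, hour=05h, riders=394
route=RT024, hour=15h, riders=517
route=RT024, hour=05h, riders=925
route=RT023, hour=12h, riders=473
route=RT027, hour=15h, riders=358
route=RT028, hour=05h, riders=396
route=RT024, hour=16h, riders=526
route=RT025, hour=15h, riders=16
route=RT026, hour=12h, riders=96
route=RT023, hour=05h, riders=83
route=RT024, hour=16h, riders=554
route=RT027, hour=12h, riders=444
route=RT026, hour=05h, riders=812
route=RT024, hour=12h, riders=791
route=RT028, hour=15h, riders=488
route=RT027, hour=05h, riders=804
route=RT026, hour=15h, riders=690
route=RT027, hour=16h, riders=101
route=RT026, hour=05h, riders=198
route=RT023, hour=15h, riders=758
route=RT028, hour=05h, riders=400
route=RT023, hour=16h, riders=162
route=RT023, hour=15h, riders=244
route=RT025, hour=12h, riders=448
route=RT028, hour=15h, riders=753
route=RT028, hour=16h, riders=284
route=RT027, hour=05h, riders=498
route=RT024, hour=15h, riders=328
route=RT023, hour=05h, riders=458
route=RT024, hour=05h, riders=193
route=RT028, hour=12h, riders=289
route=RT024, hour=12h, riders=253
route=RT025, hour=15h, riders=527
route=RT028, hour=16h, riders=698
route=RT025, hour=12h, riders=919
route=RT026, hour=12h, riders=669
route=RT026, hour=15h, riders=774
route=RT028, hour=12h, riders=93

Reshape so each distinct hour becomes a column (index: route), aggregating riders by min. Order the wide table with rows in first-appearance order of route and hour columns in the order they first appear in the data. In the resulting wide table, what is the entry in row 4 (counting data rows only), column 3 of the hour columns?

With rows in first-appearance order of route, row 4 is route=RT027. hour columns in first-appearance order: 16h, 12h, 15h, 05h; column 3 is 15h.
Long rows with route=RT027, hour=15h: min(474, 358) = 358.

358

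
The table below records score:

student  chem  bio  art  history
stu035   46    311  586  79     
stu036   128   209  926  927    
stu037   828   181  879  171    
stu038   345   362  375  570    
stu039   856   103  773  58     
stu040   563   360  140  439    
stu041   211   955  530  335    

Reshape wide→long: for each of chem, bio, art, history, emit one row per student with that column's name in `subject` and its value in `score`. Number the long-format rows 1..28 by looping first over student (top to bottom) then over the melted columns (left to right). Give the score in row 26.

955

28 rows total (7 × 4). Row 26: index ⌊(26-1)/4⌋ = 6 into student → stu041; (26-1) mod 4 = 1 into the melted columns → bio.
So row 26 is (stu041, bio, 955); score = 955.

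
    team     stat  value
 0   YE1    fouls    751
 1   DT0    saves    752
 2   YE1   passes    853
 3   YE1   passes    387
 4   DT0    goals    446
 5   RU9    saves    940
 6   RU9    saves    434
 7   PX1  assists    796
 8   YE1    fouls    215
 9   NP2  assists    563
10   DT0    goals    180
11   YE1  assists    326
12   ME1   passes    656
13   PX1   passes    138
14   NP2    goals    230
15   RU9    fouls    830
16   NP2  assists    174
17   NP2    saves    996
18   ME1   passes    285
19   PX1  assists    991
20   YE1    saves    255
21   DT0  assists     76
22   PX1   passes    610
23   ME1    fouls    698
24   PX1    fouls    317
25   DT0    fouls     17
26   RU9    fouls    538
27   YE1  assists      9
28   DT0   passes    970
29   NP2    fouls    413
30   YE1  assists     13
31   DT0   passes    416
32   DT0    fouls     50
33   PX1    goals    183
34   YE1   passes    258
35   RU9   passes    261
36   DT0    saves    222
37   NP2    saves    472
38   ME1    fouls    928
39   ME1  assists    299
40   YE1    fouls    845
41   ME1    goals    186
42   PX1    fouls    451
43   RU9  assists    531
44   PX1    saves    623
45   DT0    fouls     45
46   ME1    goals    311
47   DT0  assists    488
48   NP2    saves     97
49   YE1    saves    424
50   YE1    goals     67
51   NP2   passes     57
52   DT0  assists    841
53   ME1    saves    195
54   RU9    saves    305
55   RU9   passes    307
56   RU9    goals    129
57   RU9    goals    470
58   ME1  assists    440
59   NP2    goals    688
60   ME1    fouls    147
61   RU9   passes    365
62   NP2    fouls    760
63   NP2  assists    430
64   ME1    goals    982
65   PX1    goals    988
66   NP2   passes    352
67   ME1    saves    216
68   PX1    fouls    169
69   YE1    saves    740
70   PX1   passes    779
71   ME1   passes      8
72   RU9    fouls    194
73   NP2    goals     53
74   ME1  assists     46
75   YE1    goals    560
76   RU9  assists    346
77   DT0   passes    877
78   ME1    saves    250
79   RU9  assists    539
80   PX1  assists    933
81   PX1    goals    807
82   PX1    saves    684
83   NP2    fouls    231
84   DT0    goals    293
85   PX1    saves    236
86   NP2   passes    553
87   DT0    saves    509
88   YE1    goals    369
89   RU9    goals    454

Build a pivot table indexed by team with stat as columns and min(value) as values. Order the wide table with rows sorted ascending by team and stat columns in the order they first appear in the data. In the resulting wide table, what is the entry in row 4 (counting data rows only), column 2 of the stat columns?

With rows sorted ascending by team, row 4 is team=PX1. stat columns in first-appearance order: fouls, saves, passes, goals, assists; column 2 is saves.
Long rows with team=PX1, stat=saves: min(623, 684, 236) = 236.

236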